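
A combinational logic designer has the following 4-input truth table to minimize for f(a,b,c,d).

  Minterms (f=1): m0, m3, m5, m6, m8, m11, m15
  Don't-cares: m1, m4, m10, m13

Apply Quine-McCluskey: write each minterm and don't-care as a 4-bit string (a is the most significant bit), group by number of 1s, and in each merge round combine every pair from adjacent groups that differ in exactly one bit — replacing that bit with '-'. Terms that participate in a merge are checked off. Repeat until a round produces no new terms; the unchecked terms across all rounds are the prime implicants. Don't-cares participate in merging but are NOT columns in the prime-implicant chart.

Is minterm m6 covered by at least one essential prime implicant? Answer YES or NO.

Round 0: 0000✓ 0001✓ 0011✓ 0100✓ 0101✓ 0110✓ 1000✓ 1010✓ 1011✓ 1101✓ 1111✓
Round 1: -000 -011 -101 0-00✓ 0-01✓ 00-1 000-✓ 01-0 010-✓ 1-11 10-0 101- 11-1
Round 2: 0-0-
PIs = {-000, -011, -101, 0-0-, 00-1, 01-0, 1-11, 10-0, 101-, 11-1}
Coverage chart:
  m0: -000,0-0-
  m3: -011,00-1
  m5: -101,0-0-
  m6: 01-0 ←essential
  m8: -000,10-0
  m11: -011,1-11,101-
  m15: 1-11,11-1
Essential: 01-0

YES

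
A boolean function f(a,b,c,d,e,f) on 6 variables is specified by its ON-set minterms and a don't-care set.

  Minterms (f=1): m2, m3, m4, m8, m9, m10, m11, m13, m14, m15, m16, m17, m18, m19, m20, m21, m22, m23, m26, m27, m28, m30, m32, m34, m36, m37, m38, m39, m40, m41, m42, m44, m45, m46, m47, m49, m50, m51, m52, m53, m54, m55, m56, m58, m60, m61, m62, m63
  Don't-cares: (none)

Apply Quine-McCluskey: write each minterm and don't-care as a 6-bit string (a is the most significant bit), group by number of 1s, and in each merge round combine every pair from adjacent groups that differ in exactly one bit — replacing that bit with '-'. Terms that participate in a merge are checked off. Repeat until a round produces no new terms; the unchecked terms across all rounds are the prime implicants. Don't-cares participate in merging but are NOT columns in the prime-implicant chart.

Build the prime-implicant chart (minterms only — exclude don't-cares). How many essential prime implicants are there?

8

[col 0] 000010*, 000011*, 000100*, 001000*, 001001*, 001010*, 001011*, 001101*, 001110*, 001111*, 010000*, 010001*, 010010*, 010011*, 010100*, 010101*, 010110*, 010111*, 011010*, 011011*, 011100*, 011110*, 100000*, 100010*, 100100*, 100101*, 100110*, 100111*, 101000*, 101001*, 101010*, 101100*, 101101*, 101110*, 101111*, 110001*, 110010*, 110011*, 110100*, 110101*, 110110*, 110111*, 111000*, 111010*, 111100*, 111101*, 111110*, 111111*
[col 1] -00010*, -00100*, -01000*, -01001*, -01010*, -01101*, -01110*, -01111*, -10001*, -10010*, -10011*, -10100*, -10101*, -10110*, -10111*, -11010*, -11100*, -11110*, 0-0010*, 0-0011*, 0-0100*, 0-1010*, 0-1011*, 0-1110*, 00-010*, 00-011*, 00001-*, 001-01*, 001-10*, 001-11*, 0010-0*, 0010-1*, 00100-*, 00101-*, 0011-1*, 00111-*, 01-010*, 01-011*, 01-100*, 01-110*, 010-00*, 010-01*, 010-10*, 010-11*, 0100-0*, 0100-1*, 01000-*, 01001-*, 0101-0*, 0101-1*, 01010-*, 01011-*, 011-10*, 01101-*, 0111-0*, 1-0010*, 1-0100*, 1-0101*, 1-0110*, 1-0111*, 1-1000*, 1-1010*, 1-1100*, 1-1101*, 1-1110*, 1-1111*, 10-000*, 10-010*, 10-100*, 10-101*, 10-110*, 10-111*, 100-00*, 100-10*, 1000-0*, 1001-0*, 1001-1*, 10010-*, 10011-*, 101-00*, 101-01*, 101-10*, 1010-0*, 10100-*, 1011-0*, 1011-1*, 10110-*, 10111-*, 11-010*, 11-100*, 11-101*, 11-110*, 11-111*, 110-01*, 110-10*, 110-11*, 1100-1*, 11001-*, 1101-0*, 1101-1*, 11010-*, 11011-*, 111-00*, 111-10*, 1110-0*, 1111-0*, 1111-1*, 11110-*, 11111-*
[col 2] --0010*, --0100, --1010*, --1110*, -0-010*, -01-01, -01-10*, -010-0, -0100-, -011-1, -0111-, -1-010*, -1-100*, -1-110*, -10-01*, -10-10*, -10-11*, -100-1*, -1001-*, -101-0*, -101-1*, -1010-*, -1011-*, -11-10*, -111-0*, 0--010*, 0--011*, 0-001-*, 0-1-10*, 0-101-*, 00-01-*, 001--1, 001-1-, 0010--, 01--10*, 01-01-*, 01-1-0*, 010--0*, 010--1*, 010-0-*, 010-1-*, 0100--*, 0101--*, 1--010*, 1--100*, 1--101*, 1--110*, 1--111*, 1-0-10*, 1-01-0*, 1-01-1*, 1-010-*, 1-011-*, 1-1-00*, 1-1-10*, 1-10-0*, 1-11-0*, 1-11-1*, 1-110-*, 1-111-*, 10--00*, 10--10*, 10-0-0*, 10-1-0*, 10-1-1*, 10-10-*, 10-11-*, 100--0*, 1001--*, 101--0*, 101-0-, 1011--*, 11--10*, 11-1-0*, 11-1-1*, 11-10-*, 11-11-*, 110--1*, 110-1-*, 1101--*, 111--0*, 1111--*
[col 3] ---010, --1-10, -1--10, -1-1-0, -10--1, -10-1-, -101--, 0--01-, 010---, 1---10, 1--1-0*, 1--1-1*, 1--10-*, 1--11-*, 1-01--*, 1-1--0, 1-11--*, 10---0, 10-1--*, 11-1--*
[col 4] 1--1--
Prime implicants: ---010, --0100, --1-10, -01-01, -010-0, -0100-, -011-1, -0111-, -1--10, -1-1-0, -10--1, -10-1-, -101--, 0--01-, 001--1, 001-1-, 0010--, 010---, 1---10, 1--1--, 1-1--0, 10---0, 101-0-
PI chart (minterm → PIs covering it):
  2 | ---010,0--01-
  3 | 0--01-  (sole → essential)
  4 | --0100  (sole → essential)
  8 | -010-0,-0100-,0010--
  9 | -01-01,-0100-,001--1,0010--
  10 | ---010,--1-10,-010-0,0--01-,001-1-,0010--
  11 | 0--01-,001--1,001-1-,0010--
  13 | -01-01,-011-1,001--1
  14 | --1-10,-0111-,001-1-
  15 | -011-1,-0111-,001--1,001-1-
  16 | 010---  (sole → essential)
  17 | -10--1,010---
  18 | ---010,-1--10,-10-1-,0--01-,010---
  19 | -10--1,-10-1-,0--01-,010---
  20 | --0100,-1-1-0,-101--,010---
  21 | -10--1,-101--,010---
  22 | -1--10,-1-1-0,-10-1-,-101--,010---
  23 | -10--1,-10-1-,-101--,010---
  26 | ---010,--1-10,-1--10,0--01-
  27 | 0--01-  (sole → essential)
  28 | -1-1-0  (sole → essential)
  30 | --1-10,-1--10,-1-1-0
  32 | 10---0  (sole → essential)
  34 | ---010,1---10,10---0
  36 | --0100,1--1--,10---0
  37 | 1--1--  (sole → essential)
  38 | 1---10,1--1--,10---0
  39 | 1--1--  (sole → essential)
  40 | -010-0,-0100-,1-1--0,10---0,101-0-
  41 | -01-01,-0100-,101-0-
  42 | ---010,--1-10,-010-0,1---10,1-1--0,10---0
  44 | 1--1--,1-1--0,10---0,101-0-
  45 | -01-01,-011-1,1--1--,101-0-
  46 | --1-10,-0111-,1---10,1--1--,1-1--0,10---0
  47 | -011-1,-0111-,1--1--
  49 | -10--1  (sole → essential)
  50 | ---010,-1--10,-10-1-,1---10
  51 | -10--1,-10-1-
  52 | --0100,-1-1-0,-101--,1--1--
  53 | -10--1,-101--,1--1--
  54 | -1--10,-1-1-0,-10-1-,-101--,1---10,1--1--
  55 | -10--1,-10-1-,-101--,1--1--
  56 | 1-1--0  (sole → essential)
  58 | ---010,--1-10,-1--10,1---10,1-1--0
  60 | -1-1-0,1--1--,1-1--0
  61 | 1--1--  (sole → essential)
  62 | --1-10,-1--10,-1-1-0,1---10,1--1--,1-1--0
  63 | 1--1--  (sole → essential)
Essential prime implicants: --0100, -1-1-0, -10--1, 0--01-, 010---, 1--1--, 1-1--0, 10---0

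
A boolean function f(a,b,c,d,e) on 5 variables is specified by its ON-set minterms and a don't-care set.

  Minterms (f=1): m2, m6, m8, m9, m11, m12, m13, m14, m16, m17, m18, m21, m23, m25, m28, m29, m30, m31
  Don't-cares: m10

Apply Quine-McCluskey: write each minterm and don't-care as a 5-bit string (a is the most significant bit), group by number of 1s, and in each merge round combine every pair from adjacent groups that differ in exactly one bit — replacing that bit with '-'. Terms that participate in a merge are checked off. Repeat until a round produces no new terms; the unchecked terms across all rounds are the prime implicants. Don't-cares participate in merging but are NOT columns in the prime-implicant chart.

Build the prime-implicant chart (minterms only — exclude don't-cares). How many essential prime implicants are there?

size-2^0 implicants → 00010(✓)  00110(✓)  01000(✓)  01001(✓)  01010(✓)  01011(✓)  01100(✓)  01101(✓)  01110(✓)  10000(✓)  10001(✓)  10010(✓)  10101(✓)  10111(✓)  11001(✓)  11100(✓)  11101(✓)  11110(✓)  11111(✓)
size-2^1 implicants → -0010  -1001(✓)  -1100(✓)  -1101(✓)  -1110(✓)  0-010(✓)  0-110(✓)  00-10(✓)  01-00(✓)  01-01(✓)  01-10(✓)  010-0(✓)  010-1(✓)  0100-(✓)  0101-(✓)  011-0(✓)  0110-(✓)  1-001(✓)  1-101(✓)  1-111(✓)  10-01(✓)  100-0  1000-  101-1(✓)  11-01(✓)  111-0(✓)  111-1(✓)  1110-(✓)  1111-(✓)
size-2^2 implicants → -1-01  -11-0  -110-  0--10  01--0  01-0-  010--  1--01  1-1-1  111--
Unchecked terms (primes): -0010, -1-01, -11-0, -110-, 0--10, 01--0, 01-0-, 010--, 1--01, 1-1-1, 100-0, 1000-, 111--
Minterm coverage:
  m2 ⊆ -0010,0--10
  m6 ⊆ 0--10 [E]
  m8 ⊆ 01--0,01-0-,010--
  m9 ⊆ -1-01,01-0-,010--
  m11 ⊆ 010-- [E]
  m12 ⊆ -11-0,-110-,01--0,01-0-
  m13 ⊆ -1-01,-110-,01-0-
  m14 ⊆ -11-0,0--10,01--0
  m16 ⊆ 100-0,1000-
  m17 ⊆ 1--01,1000-
  m18 ⊆ -0010,100-0
  m21 ⊆ 1--01,1-1-1
  m23 ⊆ 1-1-1 [E]
  m25 ⊆ -1-01,1--01
  m28 ⊆ -11-0,-110-,111--
  m29 ⊆ -1-01,-110-,1--01,1-1-1,111--
  m30 ⊆ -11-0,111--
  m31 ⊆ 1-1-1,111--
E = {0--10, 010--, 1-1-1}

3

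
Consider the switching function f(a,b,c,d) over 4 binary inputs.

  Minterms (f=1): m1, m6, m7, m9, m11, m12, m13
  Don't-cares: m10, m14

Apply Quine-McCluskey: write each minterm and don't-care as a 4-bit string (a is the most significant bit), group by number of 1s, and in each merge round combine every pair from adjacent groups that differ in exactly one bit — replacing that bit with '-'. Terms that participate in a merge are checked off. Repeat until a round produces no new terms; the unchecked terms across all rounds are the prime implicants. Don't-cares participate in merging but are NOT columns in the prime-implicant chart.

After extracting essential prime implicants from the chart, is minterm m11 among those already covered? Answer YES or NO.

[col 0] 0001*, 0110*, 0111*, 1001*, 1010*, 1011*, 1100*, 1101*, 1110*
[col 1] -001, -110, 011-, 1-01, 1-10, 10-1, 101-, 11-0, 110-
Prime implicants: -001, -110, 011-, 1-01, 1-10, 10-1, 101-, 11-0, 110-
PI chart (minterm → PIs covering it):
  1 | -001  (sole → essential)
  6 | -110,011-
  7 | 011-  (sole → essential)
  9 | -001,1-01,10-1
  11 | 10-1,101-
  12 | 11-0,110-
  13 | 1-01,110-
Essential prime implicants: -001, 011-

NO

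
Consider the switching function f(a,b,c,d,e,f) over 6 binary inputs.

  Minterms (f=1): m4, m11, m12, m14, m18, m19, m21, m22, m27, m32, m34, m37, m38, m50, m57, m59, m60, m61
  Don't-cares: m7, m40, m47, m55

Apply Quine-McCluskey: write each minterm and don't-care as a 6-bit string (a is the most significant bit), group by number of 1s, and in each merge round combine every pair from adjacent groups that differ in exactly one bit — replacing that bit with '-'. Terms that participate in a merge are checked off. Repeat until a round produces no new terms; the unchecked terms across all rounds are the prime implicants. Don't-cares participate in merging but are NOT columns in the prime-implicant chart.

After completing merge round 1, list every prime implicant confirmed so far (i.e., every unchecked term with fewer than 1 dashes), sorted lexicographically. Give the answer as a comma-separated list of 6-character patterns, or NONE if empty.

size-2^0 implicants → 000100(✓)  000111  001011(✓)  001100(✓)  001110(✓)  010010(✓)  010011(✓)  010101  010110(✓)  011011(✓)  100000(✓)  100010(✓)  100101  100110(✓)  101000(✓)  101111  110010(✓)  110111  111001(✓)  111011(✓)  111100(✓)  111101(✓)
size-2^1 implicants → -10010  -11011  0-1011  00-100  0011-0  01-011  010-10  01001-  1-0010  10-000  100-10  1000-0  111-01  1110-1  11110-
Unchecked terms (primes): -10010, -11011, 0-1011, 00-100, 000111, 0011-0, 01-011, 010-10, 01001-, 010101, 1-0010, 10-000, 100-10, 1000-0, 100101, 101111, 110111, 111-01, 1110-1, 11110-

000111, 010101, 100101, 101111, 110111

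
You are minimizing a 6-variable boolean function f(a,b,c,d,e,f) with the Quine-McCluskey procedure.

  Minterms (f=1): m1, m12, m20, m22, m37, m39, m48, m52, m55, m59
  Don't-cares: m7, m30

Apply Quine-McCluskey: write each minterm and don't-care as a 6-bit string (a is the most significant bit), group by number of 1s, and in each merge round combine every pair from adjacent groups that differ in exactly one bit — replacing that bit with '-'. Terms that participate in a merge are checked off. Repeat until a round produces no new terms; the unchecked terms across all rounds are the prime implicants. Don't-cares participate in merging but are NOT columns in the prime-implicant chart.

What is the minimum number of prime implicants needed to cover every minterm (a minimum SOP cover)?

7

size-2^0 implicants → 000001  000111(✓)  001100  010100(✓)  010110(✓)  011110(✓)  100101(✓)  100111(✓)  110000(✓)  110100(✓)  110111(✓)  111011
size-2^1 implicants → -00111  -10100  01-110  0101-0  1-0111  1001-1  110-00
Unchecked terms (primes): -00111, -10100, 000001, 001100, 01-110, 0101-0, 1-0111, 1001-1, 110-00, 111011
Minterm coverage:
  m1 ⊆ 000001 [E]
  m12 ⊆ 001100 [E]
  m20 ⊆ -10100,0101-0
  m22 ⊆ 01-110,0101-0
  m37 ⊆ 1001-1 [E]
  m39 ⊆ -00111,1-0111,1001-1
  m48 ⊆ 110-00 [E]
  m52 ⊆ -10100,110-00
  m55 ⊆ 1-0111 [E]
  m59 ⊆ 111011 [E]
E = {000001, 001100, 1-0111, 1001-1, 110-00, 111011}
Petrick residual → 0101-0
Cover = a'b'c'd'e'f + a'b'cde'f' + a'bc'df' + ac'def + ab'c'df + abc'e'f' + abcd'ef  |cover|=7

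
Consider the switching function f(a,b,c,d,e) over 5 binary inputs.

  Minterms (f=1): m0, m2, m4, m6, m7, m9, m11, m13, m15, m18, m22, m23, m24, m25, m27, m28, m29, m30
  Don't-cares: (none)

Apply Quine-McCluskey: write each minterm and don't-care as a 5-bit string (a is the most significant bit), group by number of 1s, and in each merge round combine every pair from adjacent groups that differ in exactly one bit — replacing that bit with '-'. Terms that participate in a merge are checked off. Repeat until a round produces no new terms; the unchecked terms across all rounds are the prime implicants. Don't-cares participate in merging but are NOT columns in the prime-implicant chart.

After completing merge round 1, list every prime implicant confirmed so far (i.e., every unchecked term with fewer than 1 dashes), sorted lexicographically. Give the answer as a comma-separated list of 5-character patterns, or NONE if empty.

[col 0] 00000*, 00010*, 00100*, 00110*, 00111*, 01001*, 01011*, 01101*, 01111*, 10010*, 10110*, 10111*, 11000*, 11001*, 11011*, 11100*, 11101*, 11110*
[col 1] -0010*, -0110*, -0111*, -1001*, -1011*, -1101*, 0-111, 00-00*, 00-10*, 000-0*, 001-0*, 0011-*, 01-01*, 01-11*, 010-1*, 011-1*, 1-110, 10-10*, 1011-*, 11-00*, 11-01*, 110-1*, 1100-*, 111-0, 1110-*
[col 2] -0-10, -011-, -1-01, -10-1, 00--0, 01--1, 11-0-
Prime implicants: -0-10, -011-, -1-01, -10-1, 0-111, 00--0, 01--1, 1-110, 11-0-, 111-0

NONE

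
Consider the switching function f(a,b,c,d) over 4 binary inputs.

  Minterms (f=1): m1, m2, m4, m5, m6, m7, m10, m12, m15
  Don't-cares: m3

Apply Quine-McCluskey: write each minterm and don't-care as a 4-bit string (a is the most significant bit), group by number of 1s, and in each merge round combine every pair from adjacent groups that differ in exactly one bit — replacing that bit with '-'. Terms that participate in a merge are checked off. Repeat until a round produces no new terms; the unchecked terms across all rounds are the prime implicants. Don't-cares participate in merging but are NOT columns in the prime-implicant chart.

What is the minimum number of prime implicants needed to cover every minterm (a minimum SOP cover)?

5

[col 0] 0001*, 0010*, 0011*, 0100*, 0101*, 0110*, 0111*, 1010*, 1100*, 1111*
[col 1] -010, -100, -111, 0-01*, 0-10*, 0-11*, 00-1*, 001-*, 01-0*, 01-1*, 010-*, 011-*
[col 2] 0--1, 0-1-, 01--
Prime implicants: -010, -100, -111, 0--1, 0-1-, 01--
PI chart (minterm → PIs covering it):
  1 | 0--1  (sole → essential)
  2 | -010,0-1-
  4 | -100,01--
  5 | 0--1,01--
  6 | 0-1-,01--
  7 | -111,0--1,0-1-,01--
  10 | -010  (sole → essential)
  12 | -100  (sole → essential)
  15 | -111  (sole → essential)
Essential prime implicants: -010, -100, -111, 0--1
Petrick residual → 0-1-
Minimum SOP uses 5 PIs: b'cd' + bc'd' + bcd + a'd + a'c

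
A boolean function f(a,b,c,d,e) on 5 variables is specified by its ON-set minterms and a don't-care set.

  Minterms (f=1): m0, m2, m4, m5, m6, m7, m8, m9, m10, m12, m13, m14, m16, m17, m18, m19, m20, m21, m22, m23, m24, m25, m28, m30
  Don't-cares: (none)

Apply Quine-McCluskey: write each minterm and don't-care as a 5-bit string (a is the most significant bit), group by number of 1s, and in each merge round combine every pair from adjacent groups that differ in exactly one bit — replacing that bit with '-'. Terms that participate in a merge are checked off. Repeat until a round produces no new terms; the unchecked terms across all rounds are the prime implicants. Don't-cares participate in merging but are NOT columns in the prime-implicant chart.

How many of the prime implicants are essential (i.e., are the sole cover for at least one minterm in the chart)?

Round 0: 00000✓ 00010✓ 00100✓ 00101✓ 00110✓ 00111✓ 01000✓ 01001✓ 01010✓ 01100✓ 01101✓ 01110✓ 10000✓ 10001✓ 10010✓ 10011✓ 10100✓ 10101✓ 10110✓ 10111✓ 11000✓ 11001✓ 11100✓ 11110✓
Round 1: -0000✓ -0010✓ -0100✓ -0101✓ -0110✓ -0111✓ -1000✓ -1001✓ -1100✓ -1110✓ 0-000✓ 0-010✓ 0-100✓ 0-101✓ 0-110✓ 00-00✓ 00-10✓ 000-0✓ 001-0✓ 001-1✓ 0010-✓ 0011-✓ 01-00✓ 01-01✓ 01-10✓ 010-0✓ 0100-✓ 011-0✓ 0110-✓ 1-000✓ 1-001✓ 1-100✓ 1-110✓ 10-00✓ 10-01✓ 10-10✓ 10-11✓ 100-0✓ 100-1✓ 1000-✓ 1001-✓ 101-0✓ 101-1✓ 1010-✓ 1011-✓ 11-00✓ 1100-✓ 111-0✓
Round 2: --000✓ --100✓ --110✓ -0-00✓ -0-10✓ -00-0✓ -01-0✓ -01-1✓ -010-✓ -011-✓ -1-00✓ -100- -11-0✓ 0--00✓ 0--10✓ 0-0-0✓ 0-1-0✓ 0-10- 00--0✓ 001--✓ 01--0✓ 01-0- 1--00✓ 1-00- 1-1-0✓ 10--0✓ 10--1✓ 10-0-✓ 10-1-✓ 100--✓ 101--✓
Round 3: ---00 --1-0 -0--0 -01-- 0---0 10---
PIs = {---00, --1-0, -0--0, -01--, -100-, 0---0, 0-10-, 01-0-, 1-00-, 10---}
Coverage chart:
  m0: ---00,-0--0,0---0
  m2: -0--0,0---0
  m4: ---00,--1-0,-0--0,-01--,0---0,0-10-
  m5: -01--,0-10-
  m6: --1-0,-0--0,-01--,0---0
  m7: -01-- ←essential
  m8: ---00,-100-,0---0,01-0-
  m9: -100-,01-0-
  m10: 0---0 ←essential
  m12: ---00,--1-0,0---0,0-10-,01-0-
  m13: 0-10-,01-0-
  m14: --1-0,0---0
  m16: ---00,-0--0,1-00-,10---
  m17: 1-00-,10---
  m18: -0--0,10---
  m19: 10--- ←essential
  m20: ---00,--1-0,-0--0,-01--,10---
  m21: -01--,10---
  m22: --1-0,-0--0,-01--,10---
  m23: -01--,10---
  m24: ---00,-100-,1-00-
  m25: -100-,1-00-
  m28: ---00,--1-0
  m30: --1-0 ←essential
Essential: --1-0, -01--, 0---0, 10---

4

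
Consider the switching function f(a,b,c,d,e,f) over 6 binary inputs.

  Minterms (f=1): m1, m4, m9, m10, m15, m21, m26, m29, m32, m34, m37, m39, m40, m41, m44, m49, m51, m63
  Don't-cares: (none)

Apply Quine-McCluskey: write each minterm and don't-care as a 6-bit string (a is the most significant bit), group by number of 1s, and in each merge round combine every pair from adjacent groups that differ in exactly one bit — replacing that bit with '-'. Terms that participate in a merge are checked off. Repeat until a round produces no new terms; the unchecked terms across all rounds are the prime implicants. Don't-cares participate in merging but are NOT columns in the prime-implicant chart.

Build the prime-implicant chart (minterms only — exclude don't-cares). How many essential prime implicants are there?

10

size-2^0 implicants → 000001(✓)  000100  001001(✓)  001010(✓)  001111  010101(✓)  011010(✓)  011101(✓)  100000(✓)  100010(✓)  100101(✓)  100111(✓)  101000(✓)  101001(✓)  101100(✓)  110001(✓)  110011(✓)  111111
size-2^1 implicants → -01001  0-1010  00-001  01-101  10-000  1000-0  1001-1  101-00  10100-  1100-1
Unchecked terms (primes): -01001, 0-1010, 00-001, 000100, 001111, 01-101, 10-000, 1000-0, 1001-1, 101-00, 10100-, 1100-1, 111111
Minterm coverage:
  m1 ⊆ 00-001 [E]
  m4 ⊆ 000100 [E]
  m9 ⊆ -01001,00-001
  m10 ⊆ 0-1010 [E]
  m15 ⊆ 001111 [E]
  m21 ⊆ 01-101 [E]
  m26 ⊆ 0-1010 [E]
  m29 ⊆ 01-101 [E]
  m32 ⊆ 10-000,1000-0
  m34 ⊆ 1000-0 [E]
  m37 ⊆ 1001-1 [E]
  m39 ⊆ 1001-1 [E]
  m40 ⊆ 10-000,101-00,10100-
  m41 ⊆ -01001,10100-
  m44 ⊆ 101-00 [E]
  m49 ⊆ 1100-1 [E]
  m51 ⊆ 1100-1 [E]
  m63 ⊆ 111111 [E]
E = {0-1010, 00-001, 000100, 001111, 01-101, 1000-0, 1001-1, 101-00, 1100-1, 111111}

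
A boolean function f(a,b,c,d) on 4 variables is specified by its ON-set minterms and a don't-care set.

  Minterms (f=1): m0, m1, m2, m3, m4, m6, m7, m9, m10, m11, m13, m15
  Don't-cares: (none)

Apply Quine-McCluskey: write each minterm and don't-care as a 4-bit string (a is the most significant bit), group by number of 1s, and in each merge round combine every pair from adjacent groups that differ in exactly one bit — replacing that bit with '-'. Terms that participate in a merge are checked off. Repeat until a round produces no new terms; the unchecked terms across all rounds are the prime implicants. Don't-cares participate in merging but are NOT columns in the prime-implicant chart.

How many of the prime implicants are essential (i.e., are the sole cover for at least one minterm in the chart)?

3

size-2^0 implicants → 0000(✓)  0001(✓)  0010(✓)  0011(✓)  0100(✓)  0110(✓)  0111(✓)  1001(✓)  1010(✓)  1011(✓)  1101(✓)  1111(✓)
size-2^1 implicants → -001(✓)  -010(✓)  -011(✓)  -111(✓)  0-00(✓)  0-10(✓)  0-11(✓)  00-0(✓)  00-1(✓)  000-(✓)  001-(✓)  01-0(✓)  011-(✓)  1-01(✓)  1-11(✓)  10-1(✓)  101-(✓)  11-1(✓)
size-2^2 implicants → --11  -0-1  -01-  0--0  0-1-  00--  1--1
Unchecked terms (primes): --11, -0-1, -01-, 0--0, 0-1-, 00--, 1--1
Minterm coverage:
  m0 ⊆ 0--0,00--
  m1 ⊆ -0-1,00--
  m2 ⊆ -01-,0--0,0-1-,00--
  m3 ⊆ --11,-0-1,-01-,0-1-,00--
  m4 ⊆ 0--0 [E]
  m6 ⊆ 0--0,0-1-
  m7 ⊆ --11,0-1-
  m9 ⊆ -0-1,1--1
  m10 ⊆ -01- [E]
  m11 ⊆ --11,-0-1,-01-,1--1
  m13 ⊆ 1--1 [E]
  m15 ⊆ --11,1--1
E = {-01-, 0--0, 1--1}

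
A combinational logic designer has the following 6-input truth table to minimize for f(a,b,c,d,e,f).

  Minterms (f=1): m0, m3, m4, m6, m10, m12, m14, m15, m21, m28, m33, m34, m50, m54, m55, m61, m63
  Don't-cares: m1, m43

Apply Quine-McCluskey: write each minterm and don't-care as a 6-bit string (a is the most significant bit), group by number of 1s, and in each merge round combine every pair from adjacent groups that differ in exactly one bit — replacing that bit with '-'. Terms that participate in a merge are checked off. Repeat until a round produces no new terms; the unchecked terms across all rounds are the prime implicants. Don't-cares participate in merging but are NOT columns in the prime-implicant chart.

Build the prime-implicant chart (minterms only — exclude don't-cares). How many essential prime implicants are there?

size-2^0 implicants → 000000(✓)  000001(✓)  000011(✓)  000100(✓)  000110(✓)  001010(✓)  001100(✓)  001110(✓)  001111(✓)  010101  011100(✓)  100001(✓)  100010(✓)  101011  110010(✓)  110110(✓)  110111(✓)  111101(✓)  111111(✓)
size-2^1 implicants → -00001  0-1100  00-100(✓)  00-110(✓)  000-00  0000-1  00000-  0001-0(✓)  001-10  0011-0(✓)  00111-  1-0010  11-111  110-10  11011-  1111-1
size-2^2 implicants → 00-1-0
Unchecked terms (primes): -00001, 0-1100, 00-1-0, 000-00, 0000-1, 00000-, 001-10, 00111-, 010101, 1-0010, 101011, 11-111, 110-10, 11011-, 1111-1
Minterm coverage:
  m0 ⊆ 000-00,00000-
  m3 ⊆ 0000-1 [E]
  m4 ⊆ 00-1-0,000-00
  m6 ⊆ 00-1-0 [E]
  m10 ⊆ 001-10 [E]
  m12 ⊆ 0-1100,00-1-0
  m14 ⊆ 00-1-0,001-10,00111-
  m15 ⊆ 00111- [E]
  m21 ⊆ 010101 [E]
  m28 ⊆ 0-1100 [E]
  m33 ⊆ -00001 [E]
  m34 ⊆ 1-0010 [E]
  m50 ⊆ 1-0010,110-10
  m54 ⊆ 110-10,11011-
  m55 ⊆ 11-111,11011-
  m61 ⊆ 1111-1 [E]
  m63 ⊆ 11-111,1111-1
E = {-00001, 0-1100, 00-1-0, 0000-1, 001-10, 00111-, 010101, 1-0010, 1111-1}

9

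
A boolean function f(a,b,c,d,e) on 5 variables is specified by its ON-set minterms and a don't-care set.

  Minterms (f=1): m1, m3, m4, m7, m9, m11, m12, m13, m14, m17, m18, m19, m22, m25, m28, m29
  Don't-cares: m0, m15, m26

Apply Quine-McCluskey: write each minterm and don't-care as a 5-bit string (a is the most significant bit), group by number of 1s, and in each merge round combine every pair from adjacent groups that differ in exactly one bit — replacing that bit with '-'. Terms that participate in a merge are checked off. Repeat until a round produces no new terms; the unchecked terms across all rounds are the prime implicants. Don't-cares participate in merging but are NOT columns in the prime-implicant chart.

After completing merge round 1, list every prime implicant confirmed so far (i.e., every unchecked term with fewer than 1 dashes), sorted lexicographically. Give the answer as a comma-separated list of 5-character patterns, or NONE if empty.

Round 0: 00000✓ 00001✓ 00011✓ 00100✓ 00111✓ 01001✓ 01011✓ 01100✓ 01101✓ 01110✓ 01111✓ 10001✓ 10010✓ 10011✓ 10110✓ 11001✓ 11010✓ 11100✓ 11101✓
Round 1: -0001✓ -0011✓ -1001✓ -1100✓ -1101✓ 0-001✓ 0-011✓ 0-100 0-111✓ 00-00 00-11✓ 000-1✓ 0000- 01-01✓ 01-11✓ 010-1✓ 011-0✓ 011-1✓ 0110-✓ 0111-✓ 1-001✓ 1-010 10-10 100-1✓ 1001- 11-01✓ 1110-✓
Round 2: --001 -00-1 -1-01 -110- 0--11 0-0-1 01--1 011--
PIs = {--001, -00-1, -1-01, -110-, 0--11, 0-0-1, 0-100, 00-00, 0000-, 01--1, 011--, 1-010, 10-10, 1001-}

NONE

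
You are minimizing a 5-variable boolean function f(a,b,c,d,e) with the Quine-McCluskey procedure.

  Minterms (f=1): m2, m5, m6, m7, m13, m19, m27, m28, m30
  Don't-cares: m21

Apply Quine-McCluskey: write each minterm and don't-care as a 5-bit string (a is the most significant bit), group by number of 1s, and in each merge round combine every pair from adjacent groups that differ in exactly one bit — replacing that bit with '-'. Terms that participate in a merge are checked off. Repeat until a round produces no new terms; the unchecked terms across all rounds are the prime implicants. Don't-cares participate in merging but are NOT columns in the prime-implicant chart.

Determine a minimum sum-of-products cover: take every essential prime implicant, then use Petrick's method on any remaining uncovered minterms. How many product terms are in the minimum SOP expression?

[col 0] 00010*, 00101*, 00110*, 00111*, 01101*, 10011*, 10101*, 11011*, 11100*, 11110*
[col 1] -0101, 0-101, 00-10, 001-1, 0011-, 1-011, 111-0
Prime implicants: -0101, 0-101, 00-10, 001-1, 0011-, 1-011, 111-0
PI chart (minterm → PIs covering it):
  2 | 00-10  (sole → essential)
  5 | -0101,0-101,001-1
  6 | 00-10,0011-
  7 | 001-1,0011-
  13 | 0-101  (sole → essential)
  19 | 1-011  (sole → essential)
  27 | 1-011  (sole → essential)
  28 | 111-0  (sole → essential)
  30 | 111-0  (sole → essential)
Essential prime implicants: 0-101, 00-10, 1-011, 111-0
Petrick residual → 001-1
Minimum SOP uses 5 PIs: a'cd'e + a'b'de' + a'b'ce + ac'de + abce'

5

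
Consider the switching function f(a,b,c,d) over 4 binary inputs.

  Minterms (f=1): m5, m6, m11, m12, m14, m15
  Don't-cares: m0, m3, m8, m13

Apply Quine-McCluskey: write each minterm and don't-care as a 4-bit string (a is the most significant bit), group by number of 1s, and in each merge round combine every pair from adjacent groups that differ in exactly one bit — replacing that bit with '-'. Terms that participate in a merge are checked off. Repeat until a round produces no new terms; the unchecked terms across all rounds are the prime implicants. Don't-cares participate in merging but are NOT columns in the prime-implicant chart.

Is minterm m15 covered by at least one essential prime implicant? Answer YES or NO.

Round 0: 0000✓ 0011✓ 0101✓ 0110✓ 1000✓ 1011✓ 1100✓ 1101✓ 1110✓ 1111✓
Round 1: -000 -011 -101 -110 1-00 1-11 11-0✓ 11-1✓ 110-✓ 111-✓
Round 2: 11--
PIs = {-000, -011, -101, -110, 1-00, 1-11, 11--}
Coverage chart:
  m5: -101 ←essential
  m6: -110 ←essential
  m11: -011,1-11
  m12: 1-00,11--
  m14: -110,11--
  m15: 1-11,11--
Essential: -101, -110

NO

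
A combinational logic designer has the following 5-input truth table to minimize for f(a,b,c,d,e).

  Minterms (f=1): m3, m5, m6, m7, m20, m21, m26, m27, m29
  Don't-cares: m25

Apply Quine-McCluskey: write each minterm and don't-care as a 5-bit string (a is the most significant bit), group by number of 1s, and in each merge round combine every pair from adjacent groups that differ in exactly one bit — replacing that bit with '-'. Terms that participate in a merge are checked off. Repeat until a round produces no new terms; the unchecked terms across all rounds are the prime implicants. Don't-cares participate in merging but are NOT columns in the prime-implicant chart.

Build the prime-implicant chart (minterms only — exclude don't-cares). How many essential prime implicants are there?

Round 0: 00011✓ 00101✓ 00110✓ 00111✓ 10100✓ 10101✓ 11001✓ 11010✓ 11011✓ 11101✓
Round 1: -0101 00-11 001-1 0011- 1-101 1010- 11-01 110-1 1101-
PIs = {-0101, 00-11, 001-1, 0011-, 1-101, 1010-, 11-01, 110-1, 1101-}
Coverage chart:
  m3: 00-11 ←essential
  m5: -0101,001-1
  m6: 0011- ←essential
  m7: 00-11,001-1,0011-
  m20: 1010- ←essential
  m21: -0101,1-101,1010-
  m26: 1101- ←essential
  m27: 110-1,1101-
  m29: 1-101,11-01
Essential: 00-11, 0011-, 1010-, 1101-

4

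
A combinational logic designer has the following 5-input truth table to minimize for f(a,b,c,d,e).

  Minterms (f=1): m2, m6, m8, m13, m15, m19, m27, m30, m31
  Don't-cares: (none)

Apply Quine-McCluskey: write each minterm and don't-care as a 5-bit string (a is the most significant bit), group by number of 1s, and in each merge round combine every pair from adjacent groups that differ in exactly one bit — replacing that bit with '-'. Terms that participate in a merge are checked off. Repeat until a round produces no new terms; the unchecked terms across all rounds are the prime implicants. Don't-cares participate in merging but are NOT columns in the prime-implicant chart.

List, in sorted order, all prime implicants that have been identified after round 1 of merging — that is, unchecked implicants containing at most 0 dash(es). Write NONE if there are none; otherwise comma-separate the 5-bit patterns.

size-2^0 implicants → 00010(✓)  00110(✓)  01000  01101(✓)  01111(✓)  10011(✓)  11011(✓)  11110(✓)  11111(✓)
size-2^1 implicants → -1111  00-10  011-1  1-011  11-11  1111-
Unchecked terms (primes): -1111, 00-10, 01000, 011-1, 1-011, 11-11, 1111-

01000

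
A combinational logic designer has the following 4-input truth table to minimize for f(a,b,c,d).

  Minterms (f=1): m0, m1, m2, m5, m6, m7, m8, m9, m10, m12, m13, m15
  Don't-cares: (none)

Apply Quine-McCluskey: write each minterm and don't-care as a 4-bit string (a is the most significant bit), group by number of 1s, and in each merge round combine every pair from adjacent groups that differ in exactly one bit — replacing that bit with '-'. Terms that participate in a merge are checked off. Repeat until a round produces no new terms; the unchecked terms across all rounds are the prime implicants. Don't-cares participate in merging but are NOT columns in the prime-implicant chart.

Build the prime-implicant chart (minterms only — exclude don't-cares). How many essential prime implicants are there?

3

[col 0] 0000*, 0001*, 0010*, 0101*, 0110*, 0111*, 1000*, 1001*, 1010*, 1100*, 1101*, 1111*
[col 1] -000*, -001*, -010*, -101*, -111*, 0-01*, 0-10, 00-0*, 000-*, 01-1*, 011-, 1-00*, 1-01*, 10-0*, 100-*, 11-1*, 110-*
[col 2] --01, -0-0, -00-, -1-1, 1-0-
Prime implicants: --01, -0-0, -00-, -1-1, 0-10, 011-, 1-0-
PI chart (minterm → PIs covering it):
  0 | -0-0,-00-
  1 | --01,-00-
  2 | -0-0,0-10
  5 | --01,-1-1
  6 | 0-10,011-
  7 | -1-1,011-
  8 | -0-0,-00-,1-0-
  9 | --01,-00-,1-0-
  10 | -0-0  (sole → essential)
  12 | 1-0-  (sole → essential)
  13 | --01,-1-1,1-0-
  15 | -1-1  (sole → essential)
Essential prime implicants: -0-0, -1-1, 1-0-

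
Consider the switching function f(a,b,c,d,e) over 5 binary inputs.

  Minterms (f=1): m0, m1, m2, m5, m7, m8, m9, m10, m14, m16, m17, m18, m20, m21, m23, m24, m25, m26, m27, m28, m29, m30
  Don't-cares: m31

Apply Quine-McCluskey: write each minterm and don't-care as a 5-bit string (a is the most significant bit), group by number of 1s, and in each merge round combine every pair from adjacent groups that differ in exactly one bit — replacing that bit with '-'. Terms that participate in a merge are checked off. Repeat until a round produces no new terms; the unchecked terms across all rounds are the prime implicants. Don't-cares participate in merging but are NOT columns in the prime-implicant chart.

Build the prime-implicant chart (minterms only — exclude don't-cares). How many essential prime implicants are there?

6

[col 0] 00000*, 00001*, 00010*, 00101*, 00111*, 01000*, 01001*, 01010*, 01110*, 10000*, 10001*, 10010*, 10100*, 10101*, 10111*, 11000*, 11001*, 11010*, 11011*, 11100*, 11101*, 11110*, 11111*
[col 1] -0000*, -0001*, -0010*, -0101*, -0111*, -1000*, -1001*, -1010*, -1110*, 0-000*, 0-001*, 0-010*, 00-01*, 000-0*, 0000-*, 001-1*, 01-10*, 010-0*, 0100-*, 1-000*, 1-001*, 1-010*, 1-100*, 1-101*, 1-111*, 10-00*, 10-01*, 100-0*, 1000-*, 101-1*, 1010-*, 11-00*, 11-01*, 11-10*, 11-11*, 110-0*, 110-1*, 1100-*, 1101-*, 111-0*, 111-1*, 1110-*, 1111-*
[col 2] --000*, --001*, --010*, -0-01, -00-0*, -000-*, -01-1, -1-10, -10-0*, -100-*, 0-0-0*, 0-00-*, 1--00*, 1--01*, 1-0-0*, 1-00-*, 1-1-1, 1-10-*, 10-0-*, 11--0*, 11--1*, 11-0-*, 11-1-*, 110--*, 111--*
[col 3] --0-0, --00-, 1--0-, 11---
Prime implicants: --0-0, --00-, -0-01, -01-1, -1-10, 1--0-, 1-1-1, 11---
PI chart (minterm → PIs covering it):
  0 | --0-0,--00-
  1 | --00-,-0-01
  2 | --0-0  (sole → essential)
  5 | -0-01,-01-1
  7 | -01-1  (sole → essential)
  8 | --0-0,--00-
  9 | --00-  (sole → essential)
  10 | --0-0,-1-10
  14 | -1-10  (sole → essential)
  16 | --0-0,--00-,1--0-
  17 | --00-,-0-01,1--0-
  18 | --0-0  (sole → essential)
  20 | 1--0-  (sole → essential)
  21 | -0-01,-01-1,1--0-,1-1-1
  23 | -01-1,1-1-1
  24 | --0-0,--00-,1--0-,11---
  25 | --00-,1--0-,11---
  26 | --0-0,-1-10,11---
  27 | 11---  (sole → essential)
  28 | 1--0-,11---
  29 | 1--0-,1-1-1,11---
  30 | -1-10,11---
Essential prime implicants: --0-0, --00-, -01-1, -1-10, 1--0-, 11---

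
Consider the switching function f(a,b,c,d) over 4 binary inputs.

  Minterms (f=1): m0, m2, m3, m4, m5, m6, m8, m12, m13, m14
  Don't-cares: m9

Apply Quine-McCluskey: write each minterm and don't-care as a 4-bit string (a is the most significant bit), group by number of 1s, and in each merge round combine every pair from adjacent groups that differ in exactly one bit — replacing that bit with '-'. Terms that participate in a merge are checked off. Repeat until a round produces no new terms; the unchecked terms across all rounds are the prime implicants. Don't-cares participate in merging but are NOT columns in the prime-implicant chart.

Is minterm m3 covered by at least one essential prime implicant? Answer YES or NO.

YES

[col 0] 0000*, 0010*, 0011*, 0100*, 0101*, 0110*, 1000*, 1001*, 1100*, 1101*, 1110*
[col 1] -000*, -100*, -101*, -110*, 0-00*, 0-10*, 00-0*, 001-, 01-0*, 010-*, 1-00*, 1-01*, 100-*, 11-0*, 110-*
[col 2] --00, -1-0, -10-, 0--0, 1-0-
Prime implicants: --00, -1-0, -10-, 0--0, 001-, 1-0-
PI chart (minterm → PIs covering it):
  0 | --00,0--0
  2 | 0--0,001-
  3 | 001-  (sole → essential)
  4 | --00,-1-0,-10-,0--0
  5 | -10-  (sole → essential)
  6 | -1-0,0--0
  8 | --00,1-0-
  12 | --00,-1-0,-10-,1-0-
  13 | -10-,1-0-
  14 | -1-0  (sole → essential)
Essential prime implicants: -1-0, -10-, 001-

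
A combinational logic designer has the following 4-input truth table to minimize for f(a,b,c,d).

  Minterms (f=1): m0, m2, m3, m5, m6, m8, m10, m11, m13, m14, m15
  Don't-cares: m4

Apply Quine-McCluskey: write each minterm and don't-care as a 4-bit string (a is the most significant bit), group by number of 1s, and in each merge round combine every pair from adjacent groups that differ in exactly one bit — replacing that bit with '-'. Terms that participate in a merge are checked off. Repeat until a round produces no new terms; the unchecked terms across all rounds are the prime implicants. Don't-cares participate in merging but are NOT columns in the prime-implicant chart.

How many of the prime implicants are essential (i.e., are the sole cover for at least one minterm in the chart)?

Round 0: 0000✓ 0010✓ 0011✓ 0100✓ 0101✓ 0110✓ 1000✓ 1010✓ 1011✓ 1101✓ 1110✓ 1111✓
Round 1: -000✓ -010✓ -011✓ -101 -110✓ 0-00✓ 0-10✓ 00-0✓ 001-✓ 01-0✓ 010- 1-10✓ 1-11✓ 10-0✓ 101-✓ 11-1 111-✓
Round 2: --10 -0-0 -01- 0--0 1-1-
PIs = {--10, -0-0, -01-, -101, 0--0, 010-, 1-1-, 11-1}
Coverage chart:
  m0: -0-0,0--0
  m2: --10,-0-0,-01-,0--0
  m3: -01- ←essential
  m5: -101,010-
  m6: --10,0--0
  m8: -0-0 ←essential
  m10: --10,-0-0,-01-,1-1-
  m11: -01-,1-1-
  m13: -101,11-1
  m14: --10,1-1-
  m15: 1-1-,11-1
Essential: -0-0, -01-

2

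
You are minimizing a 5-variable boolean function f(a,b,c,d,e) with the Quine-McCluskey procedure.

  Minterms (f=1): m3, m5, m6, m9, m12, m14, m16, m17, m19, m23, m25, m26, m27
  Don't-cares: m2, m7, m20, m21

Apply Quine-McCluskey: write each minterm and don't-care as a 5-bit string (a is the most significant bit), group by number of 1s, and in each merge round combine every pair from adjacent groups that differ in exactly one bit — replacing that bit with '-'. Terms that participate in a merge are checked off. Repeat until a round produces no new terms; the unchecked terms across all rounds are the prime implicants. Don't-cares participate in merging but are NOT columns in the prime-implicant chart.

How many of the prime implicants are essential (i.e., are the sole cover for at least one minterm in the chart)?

5

[col 0] 00010*, 00011*, 00101*, 00110*, 00111*, 01001*, 01100*, 01110*, 10000*, 10001*, 10011*, 10100*, 10101*, 10111*, 11001*, 11010*, 11011*
[col 1] -0011*, -0101*, -0111*, -1001, 0-110, 00-10*, 00-11*, 0001-*, 001-1*, 0011-*, 011-0, 1-001*, 1-011*, 10-00*, 10-01*, 10-11*, 100-1*, 1000-*, 101-1*, 1010-*, 110-1*, 1101-
[col 2] -0-11, -01-1, 00-1-, 1-0-1, 10--1, 10-0-
Prime implicants: -0-11, -01-1, -1001, 0-110, 00-1-, 011-0, 1-0-1, 10--1, 10-0-, 1101-
PI chart (minterm → PIs covering it):
  3 | -0-11,00-1-
  5 | -01-1  (sole → essential)
  6 | 0-110,00-1-
  9 | -1001  (sole → essential)
  12 | 011-0  (sole → essential)
  14 | 0-110,011-0
  16 | 10-0-  (sole → essential)
  17 | 1-0-1,10--1,10-0-
  19 | -0-11,1-0-1,10--1
  23 | -0-11,-01-1,10--1
  25 | -1001,1-0-1
  26 | 1101-  (sole → essential)
  27 | 1-0-1,1101-
Essential prime implicants: -01-1, -1001, 011-0, 10-0-, 1101-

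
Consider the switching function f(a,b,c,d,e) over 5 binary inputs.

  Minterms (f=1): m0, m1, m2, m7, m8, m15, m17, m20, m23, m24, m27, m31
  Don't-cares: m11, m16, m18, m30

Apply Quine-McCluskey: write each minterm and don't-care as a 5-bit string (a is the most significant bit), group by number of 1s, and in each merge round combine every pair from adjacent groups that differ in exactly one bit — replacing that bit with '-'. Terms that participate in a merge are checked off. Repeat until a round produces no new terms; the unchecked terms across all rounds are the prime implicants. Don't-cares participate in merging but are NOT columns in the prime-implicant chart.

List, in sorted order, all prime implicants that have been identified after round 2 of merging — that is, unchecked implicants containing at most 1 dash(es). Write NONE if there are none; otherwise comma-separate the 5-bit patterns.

10-00, 1111-

Round 0: 00000✓ 00001✓ 00010✓ 00111✓ 01000✓ 01011✓ 01111✓ 10000✓ 10001✓ 10010✓ 10100✓ 10111✓ 11000✓ 11011✓ 11110✓ 11111✓
Round 1: -0000✓ -0001✓ -0010✓ -0111✓ -1000✓ -1011✓ -1111✓ 0-000✓ 0-111✓ 000-0✓ 0000-✓ 01-11✓ 1-000✓ 1-111✓ 10-00 100-0✓ 1000-✓ 11-11✓ 1111-
Round 2: --000 --111 -00-0 -000- -1-11
PIs = {--000, --111, -00-0, -000-, -1-11, 10-00, 1111-}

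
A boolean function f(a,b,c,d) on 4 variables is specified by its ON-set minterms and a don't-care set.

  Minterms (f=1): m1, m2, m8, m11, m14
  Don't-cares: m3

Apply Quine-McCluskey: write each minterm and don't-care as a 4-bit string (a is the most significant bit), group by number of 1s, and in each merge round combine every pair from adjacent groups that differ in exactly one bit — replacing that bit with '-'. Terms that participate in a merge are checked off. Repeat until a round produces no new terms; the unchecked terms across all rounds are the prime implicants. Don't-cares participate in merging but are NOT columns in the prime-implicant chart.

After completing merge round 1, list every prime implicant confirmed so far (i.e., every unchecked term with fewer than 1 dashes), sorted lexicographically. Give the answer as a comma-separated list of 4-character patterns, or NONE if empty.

Round 0: 0001✓ 0010✓ 0011✓ 1000 1011✓ 1110
Round 1: -011 00-1 001-
PIs = {-011, 00-1, 001-, 1000, 1110}

1000, 1110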